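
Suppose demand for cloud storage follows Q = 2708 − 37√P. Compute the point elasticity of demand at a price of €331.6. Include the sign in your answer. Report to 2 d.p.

-0.17

At P = 331.6, Q = 2034.234.
dQ/dP = −37/(2√P) = -1.016.
ε = (dQ/dP)(P/Q) = (-1.016)(331.6/2034.234).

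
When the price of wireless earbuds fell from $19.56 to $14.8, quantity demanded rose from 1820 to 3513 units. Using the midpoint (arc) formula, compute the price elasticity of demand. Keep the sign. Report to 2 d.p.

ΔQ = 3513 − 1820 = 1693; ΔP = 14.8 − 19.56 = -4.76.
Midpoints: P̄ = 17.18, Q̄ = 2666.5.
ε = (ΔQ/ΔP)(P̄/Q̄) = (1693/-4.76)(17.18/2666.5).

-2.29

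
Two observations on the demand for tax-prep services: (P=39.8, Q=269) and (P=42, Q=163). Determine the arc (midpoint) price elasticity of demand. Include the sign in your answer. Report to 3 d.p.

ΔQ = 163 − 269 = -106; ΔP = 42 − 39.8 = 2.2.
Midpoints: P̄ = 40.90, Q̄ = 216.0.
ε = (ΔQ/ΔP)(P̄/Q̄) = (-106/2.2)(40.90/216.0).

-9.123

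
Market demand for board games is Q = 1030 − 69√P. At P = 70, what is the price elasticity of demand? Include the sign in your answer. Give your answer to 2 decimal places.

At P = 70, Q = 452.705.
dQ/dP = −69/(2√P) = -4.124.
ε = (dQ/dP)(P/Q) = (-4.124)(70/452.705).

-0.64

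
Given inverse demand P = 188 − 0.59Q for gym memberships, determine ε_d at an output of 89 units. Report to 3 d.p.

-2.580

At Q = 89, P = 188 − 0.59(89) = 135.49.
dP/dQ = −0.59, so dQ/dP = 1/(−0.59) = -1.695.
ε = (dQ/dP)(P/Q) = (-1.695)(135.49/89).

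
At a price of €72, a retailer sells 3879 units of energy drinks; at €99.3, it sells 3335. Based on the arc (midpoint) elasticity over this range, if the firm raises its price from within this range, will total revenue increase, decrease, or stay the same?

Arc ε = (-544/27.3)(85.65/3607.0) ≈ -0.473.
|ε| = 0.47 < 1, so demand is inelastic. A price rise therefore raises total revenue.

increase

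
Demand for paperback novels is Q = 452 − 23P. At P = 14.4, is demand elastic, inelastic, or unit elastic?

Q = 120.800, dQ/dP = -23.
ε = (dQ/dP)(P/Q) ≈ -2.742.
|ε| = 2.74 > 1.

elastic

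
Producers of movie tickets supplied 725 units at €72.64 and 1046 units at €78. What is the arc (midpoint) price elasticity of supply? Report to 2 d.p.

5.09

ΔQ = 1046 − 725 = 321; ΔP = 78 − 72.64 = 5.36.
Midpoints: P̄ = 75.32, Q̄ = 885.5.
ε_s = (ΔQ/ΔP)(P̄/Q̄) = (321/5.36)(75.32/885.5).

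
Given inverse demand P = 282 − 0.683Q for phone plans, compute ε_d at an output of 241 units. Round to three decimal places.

At Q = 241, P = 282 − 0.683(241) = 117.40.
dP/dQ = −0.683, so dQ/dP = 1/(−0.683) = -1.464.
ε = (dQ/dP)(P/Q) = (-1.464)(117.40/241).

-0.713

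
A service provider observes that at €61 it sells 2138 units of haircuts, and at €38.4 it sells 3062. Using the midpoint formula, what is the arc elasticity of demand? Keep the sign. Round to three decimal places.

-0.782

ΔQ = 3062 − 2138 = 924; ΔP = 38.4 − 61 = -22.6.
Midpoints: P̄ = 49.70, Q̄ = 2600.0.
ε = (ΔQ/ΔP)(P̄/Q̄) = (924/-22.6)(49.70/2600.0).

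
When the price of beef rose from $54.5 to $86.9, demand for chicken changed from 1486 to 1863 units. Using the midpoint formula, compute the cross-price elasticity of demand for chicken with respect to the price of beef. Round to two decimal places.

ΔQ_x = 1863 − 1486 = 377; ΔP_y = 86.9 − 54.5 = 32.4.
Midpoints: P̄_y = 70.70, Q̄_x = 1674.5.
ε_xy = (ΔQ_x/ΔP_y)(P̄_y/Q̄_x) = (377/32.4)(70.70/1674.5).

0.49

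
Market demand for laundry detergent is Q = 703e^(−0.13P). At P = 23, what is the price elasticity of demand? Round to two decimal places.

-2.99

At P = 23, Q = 35.352.
dQ/dP = −0.13·703e^(−0.13P) = −0.13Q = -4.596.
ε = (dQ/dP)(P/Q) = (-4.596)(23/35.352).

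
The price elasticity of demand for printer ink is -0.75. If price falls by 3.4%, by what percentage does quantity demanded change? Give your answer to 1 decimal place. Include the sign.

%ΔQ ≈ ε × %ΔP = (-0.75)(-3.4%) = 2.55%.

2.6%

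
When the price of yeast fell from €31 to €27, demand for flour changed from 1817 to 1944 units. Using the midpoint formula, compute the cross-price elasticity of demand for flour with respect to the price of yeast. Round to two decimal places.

-0.49

ΔQ_x = 1944 − 1817 = 127; ΔP_y = 27 − 31 = -4.
Midpoints: P̄_y = 29.00, Q̄_x = 1880.5.
ε_xy = (ΔQ_x/ΔP_y)(P̄_y/Q̄_x) = (127/-4)(29.00/1880.5).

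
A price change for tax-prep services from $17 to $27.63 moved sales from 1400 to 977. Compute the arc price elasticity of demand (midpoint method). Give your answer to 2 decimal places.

-0.75

ΔQ = 977 − 1400 = -423; ΔP = 27.63 − 17 = 10.63.
Midpoints: P̄ = 22.31, Q̄ = 1188.5.
ε = (ΔQ/ΔP)(P̄/Q̄) = (-423/10.63)(22.31/1188.5).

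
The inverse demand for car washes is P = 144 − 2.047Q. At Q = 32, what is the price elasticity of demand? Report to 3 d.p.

At Q = 32, P = 144 − 2.047(32) = 78.50.
dP/dQ = −2.047, so dQ/dP = 1/(−2.047) = -0.489.
ε = (dQ/dP)(P/Q) = (-0.489)(78.50/32).

-1.198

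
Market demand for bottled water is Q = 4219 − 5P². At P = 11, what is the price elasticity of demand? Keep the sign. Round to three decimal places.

At P = 11, Q = 3614.
dQ/dP = −10P = -110.
ε = (dQ/dP)(P/Q) = (-110)(11/3614).
|ε| < 1, so demand is inelastic at this price.

-0.335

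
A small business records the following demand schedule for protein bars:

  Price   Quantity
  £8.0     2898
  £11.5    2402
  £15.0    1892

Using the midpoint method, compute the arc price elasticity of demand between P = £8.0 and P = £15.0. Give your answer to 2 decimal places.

-0.69

At P = 8.0, Q = 2898; at P = 15.0, Q = 1892.
ΔQ = -1006, ΔP = 7.0. Midpoints: P̄ = 11.50, Q̄ = 2395.0.
ε = (ΔQ/ΔP)(P̄/Q̄) = (-1006/7.0)(11.50/2395.0).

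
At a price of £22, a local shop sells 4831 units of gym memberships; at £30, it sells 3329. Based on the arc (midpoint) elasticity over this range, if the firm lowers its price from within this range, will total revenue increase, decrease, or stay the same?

Arc ε = (-1502/8)(26.00/4080.0) ≈ -1.196.
|ε| = 1.20 > 1, so demand is elastic. A price cut therefore raises total revenue.

increase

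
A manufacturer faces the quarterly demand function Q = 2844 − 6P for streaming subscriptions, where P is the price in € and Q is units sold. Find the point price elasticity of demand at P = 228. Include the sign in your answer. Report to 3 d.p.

At P = 228, Q = 1476.
dQ/dP = −6.
ε = (dQ/dP)(P/Q) = (-6)(228/1476).

-0.927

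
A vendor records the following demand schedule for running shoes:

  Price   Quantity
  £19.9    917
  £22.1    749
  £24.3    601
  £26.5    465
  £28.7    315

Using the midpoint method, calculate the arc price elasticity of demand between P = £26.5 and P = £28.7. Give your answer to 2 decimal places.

-4.83

At P = 26.5, Q = 465; at P = 28.7, Q = 315.
ΔQ = -150, ΔP = 2.2. Midpoints: P̄ = 27.60, Q̄ = 390.0.
ε = (ΔQ/ΔP)(P̄/Q̄) = (-150/2.2)(27.60/390.0).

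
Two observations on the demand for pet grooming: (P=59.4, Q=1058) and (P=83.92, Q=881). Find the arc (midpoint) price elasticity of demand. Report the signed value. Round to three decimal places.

ΔQ = 881 − 1058 = -177; ΔP = 83.92 − 59.4 = 24.52.
Midpoints: P̄ = 71.66, Q̄ = 969.5.
ε = (ΔQ/ΔP)(P̄/Q̄) = (-177/24.52)(71.66/969.5).

-0.534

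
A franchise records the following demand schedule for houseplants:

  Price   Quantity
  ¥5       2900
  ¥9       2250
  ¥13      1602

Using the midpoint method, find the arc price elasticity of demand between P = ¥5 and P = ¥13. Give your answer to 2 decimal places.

At P = 5, Q = 2900; at P = 13, Q = 1602.
ΔQ = -1298, ΔP = 8. Midpoints: P̄ = 9.00, Q̄ = 2251.0.
ε = (ΔQ/ΔP)(P̄/Q̄) = (-1298/8)(9.00/2251.0).

-0.65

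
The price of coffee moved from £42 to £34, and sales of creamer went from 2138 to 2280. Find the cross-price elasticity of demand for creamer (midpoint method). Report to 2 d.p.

-0.31

ΔQ_x = 2280 − 2138 = 142; ΔP_y = 34 − 42 = -8.
Midpoints: P̄_y = 38.00, Q̄_x = 2209.0.
ε_xy = (ΔQ_x/ΔP_y)(P̄_y/Q̄_x) = (142/-8)(38.00/2209.0).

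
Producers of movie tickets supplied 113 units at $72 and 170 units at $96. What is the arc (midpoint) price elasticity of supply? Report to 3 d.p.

ΔQ = 170 − 113 = 57; ΔP = 96 − 72 = 24.
Midpoints: P̄ = 84.00, Q̄ = 141.5.
ε_s = (ΔQ/ΔP)(P̄/Q̄) = (57/24)(84.00/141.5).

1.410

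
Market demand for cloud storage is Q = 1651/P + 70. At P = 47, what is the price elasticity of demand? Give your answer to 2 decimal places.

At P = 47, Q = 105.128.
dQ/dP = −1651/P² = -0.747.
ε = (dQ/dP)(P/Q) = (-0.747)(47/105.128).
|ε| < 1, so demand is inelastic at this price.

-0.33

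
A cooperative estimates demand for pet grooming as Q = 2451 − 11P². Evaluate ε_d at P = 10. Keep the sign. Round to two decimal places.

At P = 10, Q = 1351.
dQ/dP = −22P = -220.
ε = (dQ/dP)(P/Q) = (-220)(10/1351).

-1.63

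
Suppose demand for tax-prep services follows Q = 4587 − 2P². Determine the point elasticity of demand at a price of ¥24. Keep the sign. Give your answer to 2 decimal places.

At P = 24, Q = 3435.
dQ/dP = −4P = -96.
ε = (dQ/dP)(P/Q) = (-96)(24/3435).

-0.67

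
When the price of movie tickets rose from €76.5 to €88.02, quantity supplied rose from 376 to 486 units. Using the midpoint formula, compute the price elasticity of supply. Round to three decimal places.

ΔQ = 486 − 376 = 110; ΔP = 88.02 − 76.5 = 11.52.
Midpoints: P̄ = 82.26, Q̄ = 431.0.
ε_s = (ΔQ/ΔP)(P̄/Q̄) = (110/11.52)(82.26/431.0).

1.822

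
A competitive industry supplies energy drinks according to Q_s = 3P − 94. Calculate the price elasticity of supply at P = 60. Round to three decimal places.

At P = 60, Q_s = 86.
dQ_s/dP = 3.
ε_s = (dQ_s/dP)(P/Q_s) = (3)(60/86).

2.093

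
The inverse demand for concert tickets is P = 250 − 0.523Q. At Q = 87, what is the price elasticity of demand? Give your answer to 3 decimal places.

-4.494

At Q = 87, P = 250 − 0.523(87) = 204.50.
dP/dQ = −0.523, so dQ/dP = 1/(−0.523) = -1.912.
ε = (dQ/dP)(P/Q) = (-1.912)(204.50/87).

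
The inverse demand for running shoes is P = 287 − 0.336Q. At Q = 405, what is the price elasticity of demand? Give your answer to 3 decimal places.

At Q = 405, P = 287 − 0.336(405) = 150.92.
dP/dQ = −0.336, so dQ/dP = 1/(−0.336) = -2.976.
ε = (dQ/dP)(P/Q) = (-2.976)(150.92/405).

-1.109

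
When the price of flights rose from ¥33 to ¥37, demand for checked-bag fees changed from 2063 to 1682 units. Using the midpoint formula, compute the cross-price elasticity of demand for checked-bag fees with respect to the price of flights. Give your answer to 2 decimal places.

-1.78

ΔQ_x = 1682 − 2063 = -381; ΔP_y = 37 − 33 = 4.
Midpoints: P̄_y = 35.00, Q̄_x = 1872.5.
ε_xy = (ΔQ_x/ΔP_y)(P̄_y/Q̄_x) = (-381/4)(35.00/1872.5).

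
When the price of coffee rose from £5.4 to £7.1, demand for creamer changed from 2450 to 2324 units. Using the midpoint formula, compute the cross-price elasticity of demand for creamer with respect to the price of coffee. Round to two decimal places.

ΔQ_x = 2324 − 2450 = -126; ΔP_y = 7.1 − 5.4 = 1.7.
Midpoints: P̄_y = 6.25, Q̄_x = 2387.0.
ε_xy = (ΔQ_x/ΔP_y)(P̄_y/Q̄_x) = (-126/1.7)(6.25/2387.0).

-0.19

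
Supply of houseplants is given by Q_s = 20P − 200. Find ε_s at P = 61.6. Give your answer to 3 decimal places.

1.194

At P = 61.6, Q_s = 1032.
dQ_s/dP = 20.
ε_s = (dQ_s/dP)(P/Q_s) = (20)(61.6/1032).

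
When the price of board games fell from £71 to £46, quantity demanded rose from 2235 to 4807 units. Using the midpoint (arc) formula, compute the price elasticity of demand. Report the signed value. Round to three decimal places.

-1.709

ΔQ = 4807 − 2235 = 2572; ΔP = 46 − 71 = -25.
Midpoints: P̄ = 58.50, Q̄ = 3521.0.
ε = (ΔQ/ΔP)(P̄/Q̄) = (2572/-25)(58.50/3521.0).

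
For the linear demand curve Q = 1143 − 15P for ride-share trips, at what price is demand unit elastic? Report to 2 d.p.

38.10

For linear demand Q = a − bP, ε = −bP/(a − bP). |ε| = 1 when bP = a − bP, i.e. P = a/(2b).
P = 1143/(2·15) = 1143/30 = 38.1000.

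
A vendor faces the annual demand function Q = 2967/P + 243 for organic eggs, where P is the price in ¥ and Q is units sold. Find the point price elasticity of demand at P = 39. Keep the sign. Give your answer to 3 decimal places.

At P = 39, Q = 319.077.
dQ/dP = −2967/P² = -1.951.
ε = (dQ/dP)(P/Q) = (-1.951)(39/319.077).

-0.238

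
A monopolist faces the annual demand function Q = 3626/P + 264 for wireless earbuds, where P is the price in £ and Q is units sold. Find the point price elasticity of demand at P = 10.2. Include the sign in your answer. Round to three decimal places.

-0.574

At P = 10.2, Q = 619.490.
dQ/dP = −3626/P² = -34.852.
ε = (dQ/dP)(P/Q) = (-34.852)(10.2/619.490).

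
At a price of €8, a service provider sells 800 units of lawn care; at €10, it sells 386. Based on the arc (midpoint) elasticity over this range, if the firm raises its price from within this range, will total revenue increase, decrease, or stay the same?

Arc ε = (-414/2)(9.00/593.0) ≈ -3.142.
|ε| = 3.14 > 1, so demand is elastic. A price rise therefore reduces total revenue.

decrease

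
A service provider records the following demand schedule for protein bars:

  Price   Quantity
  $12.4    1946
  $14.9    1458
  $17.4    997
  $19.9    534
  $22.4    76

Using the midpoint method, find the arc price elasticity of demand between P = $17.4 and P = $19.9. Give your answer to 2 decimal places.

-4.51

At P = 17.4, Q = 997; at P = 19.9, Q = 534.
ΔQ = -463, ΔP = 2.5. Midpoints: P̄ = 18.65, Q̄ = 765.5.
ε = (ΔQ/ΔP)(P̄/Q̄) = (-463/2.5)(18.65/765.5).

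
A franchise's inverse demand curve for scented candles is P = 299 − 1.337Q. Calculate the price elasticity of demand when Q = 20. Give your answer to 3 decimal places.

At Q = 20, P = 299 − 1.337(20) = 272.26.
dP/dQ = −1.337, so dQ/dP = 1/(−1.337) = -0.748.
ε = (dQ/dP)(P/Q) = (-0.748)(272.26/20).

-10.182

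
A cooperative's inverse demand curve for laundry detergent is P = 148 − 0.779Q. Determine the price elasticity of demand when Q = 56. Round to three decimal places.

At Q = 56, P = 148 − 0.779(56) = 104.38.
dP/dQ = −0.779, so dQ/dP = 1/(−0.779) = -1.284.
ε = (dQ/dP)(P/Q) = (-1.284)(104.38/56).

-2.393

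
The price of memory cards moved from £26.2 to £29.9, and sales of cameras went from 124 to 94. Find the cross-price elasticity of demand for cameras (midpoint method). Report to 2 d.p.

ΔQ_x = 94 − 124 = -30; ΔP_y = 29.9 − 26.2 = 3.7.
Midpoints: P̄_y = 28.05, Q̄_x = 109.0.
ε_xy = (ΔQ_x/ΔP_y)(P̄_y/Q̄_x) = (-30/3.7)(28.05/109.0).

-2.09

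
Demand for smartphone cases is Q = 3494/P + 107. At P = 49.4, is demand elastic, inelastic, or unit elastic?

Q = 177.729, dQ/dP = -1.432.
ε = (dQ/dP)(P/Q) ≈ -0.398.
|ε| = 0.40 < 1.

inelastic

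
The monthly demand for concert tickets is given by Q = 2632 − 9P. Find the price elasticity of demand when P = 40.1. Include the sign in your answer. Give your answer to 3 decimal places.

-0.159

At P = 40.1, Q = 2271.100.
dQ/dP = −9.
ε = (dQ/dP)(P/Q) = (-9)(40.1/2271.100).
|ε| < 1, so demand is inelastic at this price.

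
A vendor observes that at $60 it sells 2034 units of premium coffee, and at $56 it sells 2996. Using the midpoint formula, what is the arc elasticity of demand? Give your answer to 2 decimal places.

ΔQ = 2996 − 2034 = 962; ΔP = 56 − 60 = -4.
Midpoints: P̄ = 58.00, Q̄ = 2515.0.
ε = (ΔQ/ΔP)(P̄/Q̄) = (962/-4)(58.00/2515.0).

-5.55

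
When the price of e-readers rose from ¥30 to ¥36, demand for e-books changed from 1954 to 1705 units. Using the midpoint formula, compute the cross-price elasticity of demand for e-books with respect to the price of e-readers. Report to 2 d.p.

-0.75

ΔQ_x = 1705 − 1954 = -249; ΔP_y = 36 − 30 = 6.
Midpoints: P̄_y = 33.00, Q̄_x = 1829.5.
ε_xy = (ΔQ_x/ΔP_y)(P̄_y/Q̄_x) = (-249/6)(33.00/1829.5).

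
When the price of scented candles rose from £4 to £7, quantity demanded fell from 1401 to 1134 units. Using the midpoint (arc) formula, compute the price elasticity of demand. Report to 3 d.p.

ΔQ = 1134 − 1401 = -267; ΔP = 7 − 4 = 3.
Midpoints: P̄ = 5.50, Q̄ = 1267.5.
ε = (ΔQ/ΔP)(P̄/Q̄) = (-267/3)(5.50/1267.5).

-0.386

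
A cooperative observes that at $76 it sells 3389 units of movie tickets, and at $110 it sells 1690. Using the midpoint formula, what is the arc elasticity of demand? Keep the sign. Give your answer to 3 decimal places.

ΔQ = 1690 − 3389 = -1699; ΔP = 110 − 76 = 34.
Midpoints: P̄ = 93.00, Q̄ = 2539.5.
ε = (ΔQ/ΔP)(P̄/Q̄) = (-1699/34)(93.00/2539.5).

-1.830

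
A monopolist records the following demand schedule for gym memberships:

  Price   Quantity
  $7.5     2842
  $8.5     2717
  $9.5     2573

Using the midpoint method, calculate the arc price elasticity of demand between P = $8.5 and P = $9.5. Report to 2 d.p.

-0.49

At P = 8.5, Q = 2717; at P = 9.5, Q = 2573.
ΔQ = -144, ΔP = 1.0. Midpoints: P̄ = 9.00, Q̄ = 2645.0.
ε = (ΔQ/ΔP)(P̄/Q̄) = (-144/1.0)(9.00/2645.0).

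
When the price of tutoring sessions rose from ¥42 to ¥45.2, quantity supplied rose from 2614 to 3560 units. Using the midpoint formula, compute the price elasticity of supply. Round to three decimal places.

4.175

ΔQ = 3560 − 2614 = 946; ΔP = 45.2 − 42 = 3.2.
Midpoints: P̄ = 43.60, Q̄ = 3087.0.
ε_s = (ΔQ/ΔP)(P̄/Q̄) = (946/3.2)(43.60/3087.0).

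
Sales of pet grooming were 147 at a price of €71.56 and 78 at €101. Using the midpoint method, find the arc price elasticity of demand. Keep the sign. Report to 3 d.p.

ΔQ = 78 − 147 = -69; ΔP = 101 − 71.56 = 29.44.
Midpoints: P̄ = 86.28, Q̄ = 112.5.
ε = (ΔQ/ΔP)(P̄/Q̄) = (-69/29.44)(86.28/112.5).

-1.798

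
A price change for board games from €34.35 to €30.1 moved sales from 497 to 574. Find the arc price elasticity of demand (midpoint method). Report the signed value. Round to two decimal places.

-1.09

ΔQ = 574 − 497 = 77; ΔP = 30.1 − 34.35 = -4.25.
Midpoints: P̄ = 32.23, Q̄ = 535.5.
ε = (ΔQ/ΔP)(P̄/Q̄) = (77/-4.25)(32.23/535.5).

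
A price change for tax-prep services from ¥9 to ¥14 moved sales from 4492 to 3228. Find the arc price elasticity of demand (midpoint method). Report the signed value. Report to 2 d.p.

-0.75

ΔQ = 3228 − 4492 = -1264; ΔP = 14 − 9 = 5.
Midpoints: P̄ = 11.50, Q̄ = 3860.0.
ε = (ΔQ/ΔP)(P̄/Q̄) = (-1264/5)(11.50/3860.0).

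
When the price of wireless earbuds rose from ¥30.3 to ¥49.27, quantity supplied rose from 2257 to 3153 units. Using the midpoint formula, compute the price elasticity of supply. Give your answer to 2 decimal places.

ΔQ = 3153 − 2257 = 896; ΔP = 49.27 − 30.3 = 18.97.
Midpoints: P̄ = 39.79, Q̄ = 2705.0.
ε_s = (ΔQ/ΔP)(P̄/Q̄) = (896/18.97)(39.79/2705.0).

0.69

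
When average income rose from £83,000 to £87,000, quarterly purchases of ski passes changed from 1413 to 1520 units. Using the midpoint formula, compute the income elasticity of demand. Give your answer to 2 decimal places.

ΔQ = 107, ΔI = 4000. Midpoints: Ī = 85,000, Q̄ = 1466.5.
ε_I = (ΔQ/ΔI)(Ī/Q̄) = (107/4000)(85000/1466.5).

1.55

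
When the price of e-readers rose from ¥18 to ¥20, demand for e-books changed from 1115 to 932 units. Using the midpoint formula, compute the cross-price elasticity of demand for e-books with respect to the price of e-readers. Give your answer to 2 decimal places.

-1.70

ΔQ_x = 932 − 1115 = -183; ΔP_y = 20 − 18 = 2.
Midpoints: P̄_y = 19.00, Q̄_x = 1023.5.
ε_xy = (ΔQ_x/ΔP_y)(P̄_y/Q̄_x) = (-183/2)(19.00/1023.5).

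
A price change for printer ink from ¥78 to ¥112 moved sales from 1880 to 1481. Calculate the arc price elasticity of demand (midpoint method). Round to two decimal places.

ΔQ = 1481 − 1880 = -399; ΔP = 112 − 78 = 34.
Midpoints: P̄ = 95.00, Q̄ = 1680.5.
ε = (ΔQ/ΔP)(P̄/Q̄) = (-399/34)(95.00/1680.5).

-0.66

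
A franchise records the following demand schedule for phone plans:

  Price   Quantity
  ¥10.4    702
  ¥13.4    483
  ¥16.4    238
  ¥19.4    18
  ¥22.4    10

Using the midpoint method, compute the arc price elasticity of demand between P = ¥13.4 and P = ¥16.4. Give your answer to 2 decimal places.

At P = 13.4, Q = 483; at P = 16.4, Q = 238.
ΔQ = -245, ΔP = 3.0. Midpoints: P̄ = 14.90, Q̄ = 360.5.
ε = (ΔQ/ΔP)(P̄/Q̄) = (-245/3.0)(14.90/360.5).

-3.38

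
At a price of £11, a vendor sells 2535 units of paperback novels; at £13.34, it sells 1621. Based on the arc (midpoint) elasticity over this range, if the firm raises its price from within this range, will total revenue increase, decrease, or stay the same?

Arc ε = (-914/2.34)(12.17/2078.0) ≈ -2.288.
|ε| = 2.29 > 1, so demand is elastic. A price rise therefore reduces total revenue.

decrease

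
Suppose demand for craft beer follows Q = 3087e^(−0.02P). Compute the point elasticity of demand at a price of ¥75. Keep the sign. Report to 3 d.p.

-1.500

At P = 75, Q = 688.803.
dQ/dP = −0.02·3087e^(−0.02P) = −0.02Q = -13.776.
ε = (dQ/dP)(P/Q) = (-13.776)(75/688.803).
|ε| > 1, so demand is elastic at this price.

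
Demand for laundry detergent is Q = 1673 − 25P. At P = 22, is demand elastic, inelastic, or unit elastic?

inelastic

Q = 1123, dQ/dP = -25.
ε = (dQ/dP)(P/Q) ≈ -0.490.
|ε| = 0.49 < 1.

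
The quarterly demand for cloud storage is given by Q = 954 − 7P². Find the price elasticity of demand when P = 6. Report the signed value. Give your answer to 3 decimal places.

-0.718

At P = 6, Q = 702.
dQ/dP = −14P = -84.
ε = (dQ/dP)(P/Q) = (-84)(6/702).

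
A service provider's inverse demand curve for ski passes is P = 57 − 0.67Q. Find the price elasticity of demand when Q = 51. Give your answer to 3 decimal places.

-0.668

At Q = 51, P = 57 − 0.67(51) = 22.83.
dP/dQ = −0.67, so dQ/dP = 1/(−0.67) = -1.493.
ε = (dQ/dP)(P/Q) = (-1.493)(22.83/51).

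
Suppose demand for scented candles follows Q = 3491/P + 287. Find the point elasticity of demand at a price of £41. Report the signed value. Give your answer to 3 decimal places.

-0.229

At P = 41, Q = 372.146.
dQ/dP = −3491/P² = -2.077.
ε = (dQ/dP)(P/Q) = (-2.077)(41/372.146).
|ε| < 1, so demand is inelastic at this price.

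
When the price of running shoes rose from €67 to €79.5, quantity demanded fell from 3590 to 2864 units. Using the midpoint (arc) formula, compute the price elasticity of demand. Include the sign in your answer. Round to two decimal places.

-1.32

ΔQ = 2864 − 3590 = -726; ΔP = 79.5 − 67 = 12.5.
Midpoints: P̄ = 73.25, Q̄ = 3227.0.
ε = (ΔQ/ΔP)(P̄/Q̄) = (-726/12.5)(73.25/3227.0).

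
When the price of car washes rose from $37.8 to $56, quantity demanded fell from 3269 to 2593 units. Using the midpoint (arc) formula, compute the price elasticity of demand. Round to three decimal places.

-0.594

ΔQ = 2593 − 3269 = -676; ΔP = 56 − 37.8 = 18.2.
Midpoints: P̄ = 46.90, Q̄ = 2931.0.
ε = (ΔQ/ΔP)(P̄/Q̄) = (-676/18.2)(46.90/2931.0).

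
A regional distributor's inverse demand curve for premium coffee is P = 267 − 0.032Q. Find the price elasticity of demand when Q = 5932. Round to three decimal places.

-0.407

At Q = 5932, P = 267 − 0.032(5932) = 77.18.
dP/dQ = −0.032, so dQ/dP = 1/(−0.032) = -31.250.
ε = (dQ/dP)(P/Q) = (-31.250)(77.18/5932).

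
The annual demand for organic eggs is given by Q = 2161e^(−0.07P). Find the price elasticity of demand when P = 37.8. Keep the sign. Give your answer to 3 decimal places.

At P = 37.8, Q = 153.289.
dQ/dP = −0.07·2161e^(−0.07P) = −0.07Q = -10.730.
ε = (dQ/dP)(P/Q) = (-10.730)(37.8/153.289).

-2.646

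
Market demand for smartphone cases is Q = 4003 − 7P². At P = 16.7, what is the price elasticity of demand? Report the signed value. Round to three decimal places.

At P = 16.7, Q = 2050.770.
dQ/dP = −14P = -233.800.
ε = (dQ/dP)(P/Q) = (-233.800)(16.7/2050.770).

-1.904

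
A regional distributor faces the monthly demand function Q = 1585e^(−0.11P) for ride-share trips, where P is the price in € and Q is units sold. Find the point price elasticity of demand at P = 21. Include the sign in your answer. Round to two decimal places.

-2.31

At P = 21, Q = 157.329.
dQ/dP = −0.11·1585e^(−0.11P) = −0.11Q = -17.306.
ε = (dQ/dP)(P/Q) = (-17.306)(21/157.329).
|ε| > 1, so demand is elastic at this price.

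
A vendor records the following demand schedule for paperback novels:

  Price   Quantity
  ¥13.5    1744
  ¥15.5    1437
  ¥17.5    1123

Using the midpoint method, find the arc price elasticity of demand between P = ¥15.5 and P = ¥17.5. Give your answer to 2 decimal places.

At P = 15.5, Q = 1437; at P = 17.5, Q = 1123.
ΔQ = -314, ΔP = 2.0. Midpoints: P̄ = 16.50, Q̄ = 1280.0.
ε = (ΔQ/ΔP)(P̄/Q̄) = (-314/2.0)(16.50/1280.0).

-2.02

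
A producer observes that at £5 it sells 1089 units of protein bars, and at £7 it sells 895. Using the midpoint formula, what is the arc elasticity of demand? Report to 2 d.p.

-0.59

ΔQ = 895 − 1089 = -194; ΔP = 7 − 5 = 2.
Midpoints: P̄ = 6.00, Q̄ = 992.0.
ε = (ΔQ/ΔP)(P̄/Q̄) = (-194/2)(6.00/992.0).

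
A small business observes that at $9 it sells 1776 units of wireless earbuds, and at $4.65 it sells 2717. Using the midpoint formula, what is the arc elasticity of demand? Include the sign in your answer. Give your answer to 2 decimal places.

-0.66

ΔQ = 2717 − 1776 = 941; ΔP = 4.65 − 9 = -4.35.
Midpoints: P̄ = 6.83, Q̄ = 2246.5.
ε = (ΔQ/ΔP)(P̄/Q̄) = (941/-4.35)(6.83/2246.5).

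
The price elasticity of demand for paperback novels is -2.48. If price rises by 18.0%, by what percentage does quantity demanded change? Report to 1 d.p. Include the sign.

%ΔQ ≈ ε × %ΔP = (-2.48)(18.0%) = -44.64%.

-44.6%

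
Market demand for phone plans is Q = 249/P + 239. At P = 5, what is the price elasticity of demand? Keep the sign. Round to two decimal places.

At P = 5, Q = 288.800.
dQ/dP = −249/P² = -9.960.
ε = (dQ/dP)(P/Q) = (-9.960)(5/288.800).
|ε| < 1, so demand is inelastic at this price.

-0.17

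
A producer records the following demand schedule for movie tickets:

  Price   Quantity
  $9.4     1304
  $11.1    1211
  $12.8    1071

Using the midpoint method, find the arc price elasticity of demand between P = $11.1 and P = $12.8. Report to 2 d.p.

-0.86

At P = 11.1, Q = 1211; at P = 12.8, Q = 1071.
ΔQ = -140, ΔP = 1.7. Midpoints: P̄ = 11.95, Q̄ = 1141.0.
ε = (ΔQ/ΔP)(P̄/Q̄) = (-140/1.7)(11.95/1141.0).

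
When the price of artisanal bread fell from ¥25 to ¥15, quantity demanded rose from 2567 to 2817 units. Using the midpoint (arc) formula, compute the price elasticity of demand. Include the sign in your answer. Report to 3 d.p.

ΔQ = 2817 − 2567 = 250; ΔP = 15 − 25 = -10.
Midpoints: P̄ = 20.00, Q̄ = 2692.0.
ε = (ΔQ/ΔP)(P̄/Q̄) = (250/-10)(20.00/2692.0).

-0.186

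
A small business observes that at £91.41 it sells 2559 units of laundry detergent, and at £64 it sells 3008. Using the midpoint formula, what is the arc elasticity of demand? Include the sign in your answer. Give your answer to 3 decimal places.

ΔQ = 3008 − 2559 = 449; ΔP = 64 − 91.41 = -27.41.
Midpoints: P̄ = 77.70, Q̄ = 2783.5.
ε = (ΔQ/ΔP)(P̄/Q̄) = (449/-27.41)(77.70/2783.5).

-0.457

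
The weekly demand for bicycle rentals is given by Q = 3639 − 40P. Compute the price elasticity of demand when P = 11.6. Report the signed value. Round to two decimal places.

At P = 11.6, Q = 3175.
dQ/dP = −40.
ε = (dQ/dP)(P/Q) = (-40)(11.6/3175).
|ε| < 1, so demand is inelastic at this price.

-0.15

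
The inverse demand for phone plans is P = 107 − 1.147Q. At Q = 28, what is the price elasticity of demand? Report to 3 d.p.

-2.332

At Q = 28, P = 107 − 1.147(28) = 74.88.
dP/dQ = −1.147, so dQ/dP = 1/(−1.147) = -0.872.
ε = (dQ/dP)(P/Q) = (-0.872)(74.88/28).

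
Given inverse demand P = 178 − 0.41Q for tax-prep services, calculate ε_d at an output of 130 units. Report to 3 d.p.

-2.340

At Q = 130, P = 178 − 0.41(130) = 124.70.
dP/dQ = −0.41, so dQ/dP = 1/(−0.41) = -2.439.
ε = (dQ/dP)(P/Q) = (-2.439)(124.70/130).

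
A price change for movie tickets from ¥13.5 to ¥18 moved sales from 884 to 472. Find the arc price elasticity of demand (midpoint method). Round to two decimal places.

ΔQ = 472 − 884 = -412; ΔP = 18 − 13.5 = 4.5.
Midpoints: P̄ = 15.75, Q̄ = 678.0.
ε = (ΔQ/ΔP)(P̄/Q̄) = (-412/4.5)(15.75/678.0).

-2.13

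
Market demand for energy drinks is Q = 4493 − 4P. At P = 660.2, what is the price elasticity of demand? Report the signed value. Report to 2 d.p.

-1.43

At P = 660.2, Q = 1852.200.
dQ/dP = −4.
ε = (dQ/dP)(P/Q) = (-4)(660.2/1852.200).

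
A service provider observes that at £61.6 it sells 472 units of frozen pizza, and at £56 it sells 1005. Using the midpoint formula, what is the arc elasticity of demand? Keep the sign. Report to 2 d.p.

ΔQ = 1005 − 472 = 533; ΔP = 56 − 61.6 = -5.6.
Midpoints: P̄ = 58.80, Q̄ = 738.5.
ε = (ΔQ/ΔP)(P̄/Q̄) = (533/-5.6)(58.80/738.5).

-7.58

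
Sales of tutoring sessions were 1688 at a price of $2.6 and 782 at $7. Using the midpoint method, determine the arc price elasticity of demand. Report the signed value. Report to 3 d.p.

ΔQ = 782 − 1688 = -906; ΔP = 7 − 2.6 = 4.4.
Midpoints: P̄ = 4.80, Q̄ = 1235.0.
ε = (ΔQ/ΔP)(P̄/Q̄) = (-906/4.4)(4.80/1235.0).

-0.800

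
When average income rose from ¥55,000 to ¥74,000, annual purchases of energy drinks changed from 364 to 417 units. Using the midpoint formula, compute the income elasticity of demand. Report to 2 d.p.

0.46

ΔQ = 53, ΔI = 19000. Midpoints: Ī = 64,500, Q̄ = 390.5.
ε_I = (ΔQ/ΔI)(Ī/Q̄) = (53/19000)(64500/390.5).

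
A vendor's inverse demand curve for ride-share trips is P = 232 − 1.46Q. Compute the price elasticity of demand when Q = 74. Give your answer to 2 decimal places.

At Q = 74, P = 232 − 1.46(74) = 123.96.
dP/dQ = −1.46, so dQ/dP = 1/(−1.46) = -0.685.
ε = (dQ/dP)(P/Q) = (-0.685)(123.96/74).

-1.15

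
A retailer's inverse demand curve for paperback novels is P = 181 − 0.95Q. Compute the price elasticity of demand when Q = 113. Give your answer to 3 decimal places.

At Q = 113, P = 181 − 0.95(113) = 73.65.
dP/dQ = −0.95, so dQ/dP = 1/(−0.95) = -1.053.
ε = (dQ/dP)(P/Q) = (-1.053)(73.65/113).

-0.686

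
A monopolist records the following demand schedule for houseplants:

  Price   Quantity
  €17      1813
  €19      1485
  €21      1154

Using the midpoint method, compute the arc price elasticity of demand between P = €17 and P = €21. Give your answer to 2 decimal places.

At P = 17, Q = 1813; at P = 21, Q = 1154.
ΔQ = -659, ΔP = 4. Midpoints: P̄ = 19.00, Q̄ = 1483.5.
ε = (ΔQ/ΔP)(P̄/Q̄) = (-659/4)(19.00/1483.5).

-2.11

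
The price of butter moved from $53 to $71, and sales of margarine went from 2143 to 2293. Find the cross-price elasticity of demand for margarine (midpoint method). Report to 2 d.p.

0.23

ΔQ_x = 2293 − 2143 = 150; ΔP_y = 71 − 53 = 18.
Midpoints: P̄_y = 62.00, Q̄_x = 2218.0.
ε_xy = (ΔQ_x/ΔP_y)(P̄_y/Q̄_x) = (150/18)(62.00/2218.0).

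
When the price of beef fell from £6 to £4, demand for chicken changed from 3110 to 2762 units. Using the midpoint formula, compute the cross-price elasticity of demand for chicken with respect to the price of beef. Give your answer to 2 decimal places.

ΔQ_x = 2762 − 3110 = -348; ΔP_y = 4 − 6 = -2.
Midpoints: P̄_y = 5.00, Q̄_x = 2936.0.
ε_xy = (ΔQ_x/ΔP_y)(P̄_y/Q̄_x) = (-348/-2)(5.00/2936.0).

0.30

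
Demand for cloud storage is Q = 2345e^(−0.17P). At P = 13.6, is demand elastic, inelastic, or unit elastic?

Q = 232.303, dQ/dP = -39.491.
ε = (dQ/dP)(P/Q) ≈ -2.312.
|ε| = 2.31 > 1.

elastic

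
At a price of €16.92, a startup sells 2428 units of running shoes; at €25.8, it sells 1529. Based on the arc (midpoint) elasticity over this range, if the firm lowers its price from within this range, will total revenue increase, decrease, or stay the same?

increase

Arc ε = (-899/8.88)(21.36/1978.5) ≈ -1.093.
|ε| = 1.09 > 1, so demand is elastic. A price cut therefore raises total revenue.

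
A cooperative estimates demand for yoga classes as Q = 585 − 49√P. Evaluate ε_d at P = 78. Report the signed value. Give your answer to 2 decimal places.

At P = 78, Q = 152.244.
dQ/dP = −49/(2√P) = -2.774.
ε = (dQ/dP)(P/Q) = (-2.774)(78/152.244).

-1.42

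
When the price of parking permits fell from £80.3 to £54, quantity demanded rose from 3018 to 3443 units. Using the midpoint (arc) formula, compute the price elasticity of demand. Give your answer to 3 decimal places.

ΔQ = 3443 − 3018 = 425; ΔP = 54 − 80.3 = -26.3.
Midpoints: P̄ = 67.15, Q̄ = 3230.5.
ε = (ΔQ/ΔP)(P̄/Q̄) = (425/-26.3)(67.15/3230.5).

-0.336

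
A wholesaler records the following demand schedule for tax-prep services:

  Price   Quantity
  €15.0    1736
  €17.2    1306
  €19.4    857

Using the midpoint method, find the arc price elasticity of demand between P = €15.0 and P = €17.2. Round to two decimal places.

At P = 15.0, Q = 1736; at P = 17.2, Q = 1306.
ΔQ = -430, ΔP = 2.2. Midpoints: P̄ = 16.10, Q̄ = 1521.0.
ε = (ΔQ/ΔP)(P̄/Q̄) = (-430/2.2)(16.10/1521.0).

-2.07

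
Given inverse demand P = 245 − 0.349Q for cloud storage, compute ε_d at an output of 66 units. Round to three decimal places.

At Q = 66, P = 245 − 0.349(66) = 221.97.
dP/dQ = −0.349, so dQ/dP = 1/(−0.349) = -2.865.
ε = (dQ/dP)(P/Q) = (-2.865)(221.97/66).

-9.636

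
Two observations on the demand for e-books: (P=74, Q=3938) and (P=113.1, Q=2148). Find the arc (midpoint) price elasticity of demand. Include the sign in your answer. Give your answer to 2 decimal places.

ΔQ = 2148 − 3938 = -1790; ΔP = 113.1 − 74 = 39.1.
Midpoints: P̄ = 93.55, Q̄ = 3043.0.
ε = (ΔQ/ΔP)(P̄/Q̄) = (-1790/39.1)(93.55/3043.0).

-1.41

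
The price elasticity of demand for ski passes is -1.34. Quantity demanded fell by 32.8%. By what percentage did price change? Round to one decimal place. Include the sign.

%ΔP ≈ %ΔQ / ε = (-32.8%)/(-1.34) = 24.48%.

24.5%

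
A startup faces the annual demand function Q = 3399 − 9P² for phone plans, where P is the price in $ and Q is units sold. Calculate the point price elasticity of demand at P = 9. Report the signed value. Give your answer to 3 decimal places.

-0.546

At P = 9, Q = 2670.
dQ/dP = −18P = -162.
ε = (dQ/dP)(P/Q) = (-162)(9/2670).
|ε| < 1, so demand is inelastic at this price.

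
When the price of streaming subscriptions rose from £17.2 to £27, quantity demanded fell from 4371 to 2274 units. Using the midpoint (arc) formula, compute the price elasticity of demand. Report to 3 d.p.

ΔQ = 2274 − 4371 = -2097; ΔP = 27 − 17.2 = 9.8.
Midpoints: P̄ = 22.10, Q̄ = 3322.5.
ε = (ΔQ/ΔP)(P̄/Q̄) = (-2097/9.8)(22.10/3322.5).

-1.423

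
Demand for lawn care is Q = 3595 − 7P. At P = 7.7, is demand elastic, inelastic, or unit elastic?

Q = 3541.100, dQ/dP = -7.
ε = (dQ/dP)(P/Q) ≈ -0.015.
|ε| = 0.02 < 1.

inelastic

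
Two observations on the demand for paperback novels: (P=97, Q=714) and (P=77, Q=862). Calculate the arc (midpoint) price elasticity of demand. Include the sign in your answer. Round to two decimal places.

ΔQ = 862 − 714 = 148; ΔP = 77 − 97 = -20.
Midpoints: P̄ = 87.00, Q̄ = 788.0.
ε = (ΔQ/ΔP)(P̄/Q̄) = (148/-20)(87.00/788.0).

-0.82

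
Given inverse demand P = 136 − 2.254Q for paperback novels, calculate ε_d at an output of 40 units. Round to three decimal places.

At Q = 40, P = 136 − 2.254(40) = 45.84.
dP/dQ = −2.254, so dQ/dP = 1/(−2.254) = -0.444.
ε = (dQ/dP)(P/Q) = (-0.444)(45.84/40).

-0.508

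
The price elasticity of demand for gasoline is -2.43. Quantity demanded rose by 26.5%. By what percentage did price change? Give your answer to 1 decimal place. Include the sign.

-10.9%

%ΔP ≈ %ΔQ / ε = (26.5%)/(-2.43) = -10.91%.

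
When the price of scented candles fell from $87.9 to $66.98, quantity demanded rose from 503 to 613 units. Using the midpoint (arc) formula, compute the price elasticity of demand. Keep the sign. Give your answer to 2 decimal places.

-0.73

ΔQ = 613 − 503 = 110; ΔP = 66.98 − 87.9 = -20.92.
Midpoints: P̄ = 77.44, Q̄ = 558.0.
ε = (ΔQ/ΔP)(P̄/Q̄) = (110/-20.92)(77.44/558.0).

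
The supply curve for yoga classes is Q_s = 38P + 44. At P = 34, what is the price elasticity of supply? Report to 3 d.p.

At P = 34, Q_s = 1336.
dQ_s/dP = 38.
ε_s = (dQ_s/dP)(P/Q_s) = (38)(34/1336).

0.967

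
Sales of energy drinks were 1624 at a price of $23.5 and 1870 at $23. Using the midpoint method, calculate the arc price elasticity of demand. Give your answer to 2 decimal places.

-6.55

ΔQ = 1870 − 1624 = 246; ΔP = 23 − 23.5 = -0.5.
Midpoints: P̄ = 23.25, Q̄ = 1747.0.
ε = (ΔQ/ΔP)(P̄/Q̄) = (246/-0.5)(23.25/1747.0).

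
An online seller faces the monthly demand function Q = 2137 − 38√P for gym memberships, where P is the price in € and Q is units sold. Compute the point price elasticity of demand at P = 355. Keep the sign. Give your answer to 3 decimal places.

-0.252

At P = 355, Q = 1421.025.
dQ/dP = −38/(2√P) = -1.008.
ε = (dQ/dP)(P/Q) = (-1.008)(355/1421.025).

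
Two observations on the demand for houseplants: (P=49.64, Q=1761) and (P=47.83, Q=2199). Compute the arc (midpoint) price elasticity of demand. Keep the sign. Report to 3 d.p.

-5.956

ΔQ = 2199 − 1761 = 438; ΔP = 47.83 − 49.64 = -1.81.
Midpoints: P̄ = 48.73, Q̄ = 1980.0.
ε = (ΔQ/ΔP)(P̄/Q̄) = (438/-1.81)(48.73/1980.0).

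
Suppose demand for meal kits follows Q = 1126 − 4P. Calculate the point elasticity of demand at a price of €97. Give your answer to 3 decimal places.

-0.526

At P = 97, Q = 738.
dQ/dP = −4.
ε = (dQ/dP)(P/Q) = (-4)(97/738).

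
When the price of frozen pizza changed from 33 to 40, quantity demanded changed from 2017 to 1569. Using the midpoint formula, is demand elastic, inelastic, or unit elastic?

Arc ε ≈ -1.303.
|ε| = 1.30 > 1.

elastic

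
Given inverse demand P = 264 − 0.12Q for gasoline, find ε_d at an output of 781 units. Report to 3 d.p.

-1.817

At Q = 781, P = 264 − 0.12(781) = 170.28.
dP/dQ = −0.12, so dQ/dP = 1/(−0.12) = -8.333.
ε = (dQ/dP)(P/Q) = (-8.333)(170.28/781).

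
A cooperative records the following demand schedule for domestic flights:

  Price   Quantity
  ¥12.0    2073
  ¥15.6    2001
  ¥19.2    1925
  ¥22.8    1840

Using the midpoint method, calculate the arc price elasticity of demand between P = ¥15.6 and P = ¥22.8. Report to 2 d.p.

-0.22

At P = 15.6, Q = 2001; at P = 22.8, Q = 1840.
ΔQ = -161, ΔP = 7.2. Midpoints: P̄ = 19.20, Q̄ = 1920.5.
ε = (ΔQ/ΔP)(P̄/Q̄) = (-161/7.2)(19.20/1920.5).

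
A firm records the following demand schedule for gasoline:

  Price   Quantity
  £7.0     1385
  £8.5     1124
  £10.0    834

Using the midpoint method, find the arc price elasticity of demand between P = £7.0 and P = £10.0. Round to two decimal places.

-1.41

At P = 7.0, Q = 1385; at P = 10.0, Q = 834.
ΔQ = -551, ΔP = 3.0. Midpoints: P̄ = 8.50, Q̄ = 1109.5.
ε = (ΔQ/ΔP)(P̄/Q̄) = (-551/3.0)(8.50/1109.5).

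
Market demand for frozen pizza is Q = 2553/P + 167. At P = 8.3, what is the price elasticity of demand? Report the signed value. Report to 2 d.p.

At P = 8.3, Q = 474.590.
dQ/dP = −2553/P² = -37.059.
ε = (dQ/dP)(P/Q) = (-37.059)(8.3/474.590).
|ε| < 1, so demand is inelastic at this price.

-0.65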